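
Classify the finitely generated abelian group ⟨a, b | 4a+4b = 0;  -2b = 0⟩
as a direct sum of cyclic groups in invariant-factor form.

rank_ℚ(R)=2; free=2−2=0
SNF(R) diag = [2, 4] → torsion [2, 4]

Answer: M ≅ ℤ/2 ⊕ ℤ/4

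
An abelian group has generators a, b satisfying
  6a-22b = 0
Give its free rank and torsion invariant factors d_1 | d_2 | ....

Answer: M ≅ ℤ^1 ⊕ ℤ/2

Derivation:
rank_ℚ(R)=1; free=2−1=1
SNF(R) diag = [2] → torsion [2]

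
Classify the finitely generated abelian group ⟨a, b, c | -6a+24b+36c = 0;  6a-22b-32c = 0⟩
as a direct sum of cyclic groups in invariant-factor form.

Answer: M ≅ ℤ^1 ⊕ ℤ/2 ⊕ ℤ/6

Derivation:
rank_ℚ(R)=2; free=3−2=1
SNF(R) diag = [2, 6] → torsion [2, 6]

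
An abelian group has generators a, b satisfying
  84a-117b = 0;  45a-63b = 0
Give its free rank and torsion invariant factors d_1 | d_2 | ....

rank_ℚ(R)=2; free=2−2=0
SNF(R) diag = [3, 9] → torsion [3, 9]

Answer: M ≅ ℤ/3 ⊕ ℤ/9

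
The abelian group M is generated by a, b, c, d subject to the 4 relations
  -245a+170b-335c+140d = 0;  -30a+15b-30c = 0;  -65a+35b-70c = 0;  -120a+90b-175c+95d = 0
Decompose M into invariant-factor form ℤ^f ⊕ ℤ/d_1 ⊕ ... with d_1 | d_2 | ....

Answer: M ≅ ℤ/5 ⊕ ℤ/5 ⊕ ℤ/15 ⊕ ℤ/45

Derivation:
rank_ℚ(R)=4; free=4−4=0
SNF(R) diag = [5, 5, 15, 45] → torsion [5, 5, 15, 45]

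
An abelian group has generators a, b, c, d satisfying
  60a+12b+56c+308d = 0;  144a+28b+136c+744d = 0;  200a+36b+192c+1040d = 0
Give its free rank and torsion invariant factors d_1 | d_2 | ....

rank_ℚ(R)=3; free=4−3=1
SNF(R) diag = [4, 4, 8] → torsion [4, 4, 8]

Answer: M ≅ ℤ^1 ⊕ ℤ/4 ⊕ ℤ/4 ⊕ ℤ/8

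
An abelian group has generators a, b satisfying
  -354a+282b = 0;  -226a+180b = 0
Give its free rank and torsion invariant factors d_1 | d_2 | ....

rank_ℚ(R)=2; free=2−2=0
SNF(R) diag = [2, 6] → torsion [2, 6]

Answer: M ≅ ℤ/2 ⊕ ℤ/6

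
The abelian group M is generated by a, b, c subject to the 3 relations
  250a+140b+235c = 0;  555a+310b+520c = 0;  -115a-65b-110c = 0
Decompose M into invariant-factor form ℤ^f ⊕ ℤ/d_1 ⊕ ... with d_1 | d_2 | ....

Answer: M ≅ ℤ/5 ⊕ ℤ/5 ⊕ ℤ/5

Derivation:
rank_ℚ(R)=3; free=3−3=0
SNF(R) diag = [5, 5, 5] → torsion [5, 5, 5]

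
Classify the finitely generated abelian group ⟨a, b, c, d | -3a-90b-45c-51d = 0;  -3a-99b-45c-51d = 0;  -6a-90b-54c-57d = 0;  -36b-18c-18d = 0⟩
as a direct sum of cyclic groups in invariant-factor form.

rank_ℚ(R)=4; free=4−4=0
SNF(R) diag = [3, 9, 9, 18] → torsion [3, 9, 9, 18]

Answer: M ≅ ℤ/3 ⊕ ℤ/9 ⊕ ℤ/9 ⊕ ℤ/18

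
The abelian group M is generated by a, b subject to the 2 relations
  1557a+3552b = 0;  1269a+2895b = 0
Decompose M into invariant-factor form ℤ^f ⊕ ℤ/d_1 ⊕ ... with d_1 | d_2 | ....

Answer: M ≅ ℤ/3 ⊕ ℤ/9

Derivation:
rank_ℚ(R)=2; free=2−2=0
SNF(R) diag = [3, 9] → torsion [3, 9]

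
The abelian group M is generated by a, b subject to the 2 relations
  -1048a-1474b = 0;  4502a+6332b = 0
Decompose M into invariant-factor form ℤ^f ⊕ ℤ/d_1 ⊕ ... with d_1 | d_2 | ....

Answer: M ≅ ℤ/2 ⊕ ℤ/6

Derivation:
rank_ℚ(R)=2; free=2−2=0
SNF(R) diag = [2, 6] → torsion [2, 6]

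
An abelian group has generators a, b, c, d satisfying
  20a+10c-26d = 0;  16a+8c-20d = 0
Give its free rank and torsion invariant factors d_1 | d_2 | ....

Answer: M ≅ ℤ^2 ⊕ ℤ/2 ⊕ ℤ/4

Derivation:
rank_ℚ(R)=2; free=4−2=2
SNF(R) diag = [2, 4] → torsion [2, 4]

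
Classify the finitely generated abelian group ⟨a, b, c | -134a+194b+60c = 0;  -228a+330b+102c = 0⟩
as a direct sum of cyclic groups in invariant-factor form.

Answer: M ≅ ℤ^1 ⊕ ℤ/2 ⊕ ℤ/6

Derivation:
rank_ℚ(R)=2; free=3−2=1
SNF(R) diag = [2, 6] → torsion [2, 6]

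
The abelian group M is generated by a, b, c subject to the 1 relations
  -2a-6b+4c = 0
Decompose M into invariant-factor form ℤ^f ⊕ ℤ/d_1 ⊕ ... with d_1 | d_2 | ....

rank_ℚ(R)=1; free=3−1=2
SNF(R) diag = [2] → torsion [2]

Answer: M ≅ ℤ^2 ⊕ ℤ/2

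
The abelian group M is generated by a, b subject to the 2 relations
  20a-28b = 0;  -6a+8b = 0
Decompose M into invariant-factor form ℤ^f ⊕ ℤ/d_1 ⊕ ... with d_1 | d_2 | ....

Answer: M ≅ ℤ/2 ⊕ ℤ/4

Derivation:
rank_ℚ(R)=2; free=2−2=0
SNF(R) diag = [2, 4] → torsion [2, 4]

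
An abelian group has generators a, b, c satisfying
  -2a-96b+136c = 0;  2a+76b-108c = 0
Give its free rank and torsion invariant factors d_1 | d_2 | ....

rank_ℚ(R)=2; free=3−2=1
SNF(R) diag = [2, 4] → torsion [2, 4]

Answer: M ≅ ℤ^1 ⊕ ℤ/2 ⊕ ℤ/4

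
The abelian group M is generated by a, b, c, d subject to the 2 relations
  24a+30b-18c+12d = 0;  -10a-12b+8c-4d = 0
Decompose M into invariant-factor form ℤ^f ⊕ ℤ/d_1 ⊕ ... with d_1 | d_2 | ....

Answer: M ≅ ℤ^2 ⊕ ℤ/2 ⊕ ℤ/6

Derivation:
rank_ℚ(R)=2; free=4−2=2
SNF(R) diag = [2, 6] → torsion [2, 6]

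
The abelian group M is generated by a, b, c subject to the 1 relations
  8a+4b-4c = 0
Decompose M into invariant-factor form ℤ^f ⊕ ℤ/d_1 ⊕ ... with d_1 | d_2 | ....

rank_ℚ(R)=1; free=3−1=2
SNF(R) diag = [4] → torsion [4]

Answer: M ≅ ℤ^2 ⊕ ℤ/4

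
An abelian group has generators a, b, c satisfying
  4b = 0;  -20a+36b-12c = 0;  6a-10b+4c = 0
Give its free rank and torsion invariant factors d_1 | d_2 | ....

Answer: M ≅ ℤ/2 ⊕ ℤ/4 ⊕ ℤ/4

Derivation:
rank_ℚ(R)=3; free=3−3=0
SNF(R) diag = [2, 4, 4] → torsion [2, 4, 4]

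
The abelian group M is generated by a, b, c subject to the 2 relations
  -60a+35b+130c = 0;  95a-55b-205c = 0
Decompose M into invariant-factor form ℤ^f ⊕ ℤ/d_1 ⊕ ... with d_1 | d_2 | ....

Answer: M ≅ ℤ^1 ⊕ ℤ/5 ⊕ ℤ/5

Derivation:
rank_ℚ(R)=2; free=3−2=1
SNF(R) diag = [5, 5] → torsion [5, 5]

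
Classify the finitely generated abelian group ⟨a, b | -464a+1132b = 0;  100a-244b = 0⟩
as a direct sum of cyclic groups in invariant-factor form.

rank_ℚ(R)=2; free=2−2=0
SNF(R) diag = [4, 4] → torsion [4, 4]

Answer: M ≅ ℤ/4 ⊕ ℤ/4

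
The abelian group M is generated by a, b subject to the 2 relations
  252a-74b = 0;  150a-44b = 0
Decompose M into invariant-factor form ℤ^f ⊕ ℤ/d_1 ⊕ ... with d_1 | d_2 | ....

rank_ℚ(R)=2; free=2−2=0
SNF(R) diag = [2, 6] → torsion [2, 6]

Answer: M ≅ ℤ/2 ⊕ ℤ/6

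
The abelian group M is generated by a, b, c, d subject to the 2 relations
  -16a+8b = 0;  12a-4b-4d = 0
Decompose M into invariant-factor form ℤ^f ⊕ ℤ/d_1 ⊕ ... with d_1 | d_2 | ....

rank_ℚ(R)=2; free=4−2=2
SNF(R) diag = [4, 8] → torsion [4, 8]

Answer: M ≅ ℤ^2 ⊕ ℤ/4 ⊕ ℤ/8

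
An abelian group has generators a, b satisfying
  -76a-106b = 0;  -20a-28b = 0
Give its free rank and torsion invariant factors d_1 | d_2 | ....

Answer: M ≅ ℤ/2 ⊕ ℤ/4

Derivation:
rank_ℚ(R)=2; free=2−2=0
SNF(R) diag = [2, 4] → torsion [2, 4]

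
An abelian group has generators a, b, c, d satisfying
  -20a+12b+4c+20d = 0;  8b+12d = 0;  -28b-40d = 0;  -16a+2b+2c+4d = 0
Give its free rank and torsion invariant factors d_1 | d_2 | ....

rank_ℚ(R)=4; free=4−4=0
SNF(R) diag = [2, 4, 4, 12] → torsion [2, 4, 4, 12]

Answer: M ≅ ℤ/2 ⊕ ℤ/4 ⊕ ℤ/4 ⊕ ℤ/12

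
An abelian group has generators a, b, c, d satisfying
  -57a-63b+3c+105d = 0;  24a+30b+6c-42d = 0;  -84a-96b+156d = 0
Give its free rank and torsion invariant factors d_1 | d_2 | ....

Answer: M ≅ ℤ^1 ⊕ ℤ/3 ⊕ ℤ/6 ⊕ ℤ/12

Derivation:
rank_ℚ(R)=3; free=4−3=1
SNF(R) diag = [3, 6, 12] → torsion [3, 6, 12]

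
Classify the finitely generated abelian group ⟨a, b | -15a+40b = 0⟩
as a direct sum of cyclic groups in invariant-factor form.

rank_ℚ(R)=1; free=2−1=1
SNF(R) diag = [5] → torsion [5]

Answer: M ≅ ℤ^1 ⊕ ℤ/5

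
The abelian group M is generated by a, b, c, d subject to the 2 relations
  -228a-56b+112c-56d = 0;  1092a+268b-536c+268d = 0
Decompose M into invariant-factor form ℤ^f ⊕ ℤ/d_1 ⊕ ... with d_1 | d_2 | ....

Answer: M ≅ ℤ^2 ⊕ ℤ/4 ⊕ ℤ/12

Derivation:
rank_ℚ(R)=2; free=4−2=2
SNF(R) diag = [4, 12] → torsion [4, 12]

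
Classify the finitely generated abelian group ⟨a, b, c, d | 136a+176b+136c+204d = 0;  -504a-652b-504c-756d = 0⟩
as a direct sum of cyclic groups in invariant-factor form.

rank_ℚ(R)=2; free=4−2=2
SNF(R) diag = [4, 4] → torsion [4, 4]

Answer: M ≅ ℤ^2 ⊕ ℤ/4 ⊕ ℤ/4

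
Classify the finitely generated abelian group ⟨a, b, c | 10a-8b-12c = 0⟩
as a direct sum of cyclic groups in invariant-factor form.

Answer: M ≅ ℤ^2 ⊕ ℤ/2

Derivation:
rank_ℚ(R)=1; free=3−1=2
SNF(R) diag = [2] → torsion [2]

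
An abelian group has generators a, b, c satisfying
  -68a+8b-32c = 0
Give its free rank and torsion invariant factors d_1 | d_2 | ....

rank_ℚ(R)=1; free=3−1=2
SNF(R) diag = [4] → torsion [4]

Answer: M ≅ ℤ^2 ⊕ ℤ/4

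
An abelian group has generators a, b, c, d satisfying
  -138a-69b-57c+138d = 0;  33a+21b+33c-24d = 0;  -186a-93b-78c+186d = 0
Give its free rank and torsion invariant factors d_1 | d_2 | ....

Answer: M ≅ ℤ^1 ⊕ ℤ/3 ⊕ ℤ/9 ⊕ ℤ/27

Derivation:
rank_ℚ(R)=3; free=4−3=1
SNF(R) diag = [3, 9, 27] → torsion [3, 9, 27]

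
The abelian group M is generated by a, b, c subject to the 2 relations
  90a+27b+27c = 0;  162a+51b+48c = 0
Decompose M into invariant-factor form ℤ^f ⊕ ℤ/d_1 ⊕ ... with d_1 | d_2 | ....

rank_ℚ(R)=2; free=3−2=1
SNF(R) diag = [3, 9] → torsion [3, 9]

Answer: M ≅ ℤ^1 ⊕ ℤ/3 ⊕ ℤ/9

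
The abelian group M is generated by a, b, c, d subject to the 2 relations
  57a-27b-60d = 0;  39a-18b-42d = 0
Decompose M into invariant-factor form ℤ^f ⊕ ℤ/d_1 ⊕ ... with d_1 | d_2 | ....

Answer: M ≅ ℤ^2 ⊕ ℤ/3 ⊕ ℤ/9

Derivation:
rank_ℚ(R)=2; free=4−2=2
SNF(R) diag = [3, 9] → torsion [3, 9]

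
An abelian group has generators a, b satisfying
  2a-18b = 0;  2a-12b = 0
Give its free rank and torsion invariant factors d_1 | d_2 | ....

rank_ℚ(R)=2; free=2−2=0
SNF(R) diag = [2, 6] → torsion [2, 6]

Answer: M ≅ ℤ/2 ⊕ ℤ/6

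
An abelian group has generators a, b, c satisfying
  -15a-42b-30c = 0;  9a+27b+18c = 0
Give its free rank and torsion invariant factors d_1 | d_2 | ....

rank_ℚ(R)=2; free=3−2=1
SNF(R) diag = [3, 9] → torsion [3, 9]

Answer: M ≅ ℤ^1 ⊕ ℤ/3 ⊕ ℤ/9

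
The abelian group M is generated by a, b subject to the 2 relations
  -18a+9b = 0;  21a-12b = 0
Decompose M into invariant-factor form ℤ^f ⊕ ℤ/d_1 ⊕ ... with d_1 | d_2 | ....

rank_ℚ(R)=2; free=2−2=0
SNF(R) diag = [3, 9] → torsion [3, 9]

Answer: M ≅ ℤ/3 ⊕ ℤ/9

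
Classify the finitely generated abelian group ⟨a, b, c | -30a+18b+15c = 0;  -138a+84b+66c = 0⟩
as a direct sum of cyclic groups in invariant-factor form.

rank_ℚ(R)=2; free=3−2=1
SNF(R) diag = [3, 6] → torsion [3, 6]

Answer: M ≅ ℤ^1 ⊕ ℤ/3 ⊕ ℤ/6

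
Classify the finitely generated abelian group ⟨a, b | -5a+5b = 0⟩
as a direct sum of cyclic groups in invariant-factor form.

Answer: M ≅ ℤ^1 ⊕ ℤ/5

Derivation:
rank_ℚ(R)=1; free=2−1=1
SNF(R) diag = [5] → torsion [5]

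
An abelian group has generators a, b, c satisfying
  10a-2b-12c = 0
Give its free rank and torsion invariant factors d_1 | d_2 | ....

Answer: M ≅ ℤ^2 ⊕ ℤ/2

Derivation:
rank_ℚ(R)=1; free=3−1=2
SNF(R) diag = [2] → torsion [2]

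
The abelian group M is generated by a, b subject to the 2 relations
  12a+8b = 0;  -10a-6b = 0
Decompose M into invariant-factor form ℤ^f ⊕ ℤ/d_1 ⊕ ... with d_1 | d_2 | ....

Answer: M ≅ ℤ/2 ⊕ ℤ/4

Derivation:
rank_ℚ(R)=2; free=2−2=0
SNF(R) diag = [2, 4] → torsion [2, 4]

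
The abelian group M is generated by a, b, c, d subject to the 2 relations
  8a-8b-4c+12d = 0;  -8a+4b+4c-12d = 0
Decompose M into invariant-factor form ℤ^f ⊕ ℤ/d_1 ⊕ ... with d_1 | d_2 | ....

Answer: M ≅ ℤ^2 ⊕ ℤ/4 ⊕ ℤ/4

Derivation:
rank_ℚ(R)=2; free=4−2=2
SNF(R) diag = [4, 4] → torsion [4, 4]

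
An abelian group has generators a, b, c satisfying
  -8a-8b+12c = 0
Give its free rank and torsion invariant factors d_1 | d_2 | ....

rank_ℚ(R)=1; free=3−1=2
SNF(R) diag = [4] → torsion [4]

Answer: M ≅ ℤ^2 ⊕ ℤ/4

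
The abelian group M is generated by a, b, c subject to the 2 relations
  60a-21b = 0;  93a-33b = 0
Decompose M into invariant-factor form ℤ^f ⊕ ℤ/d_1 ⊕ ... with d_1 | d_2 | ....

rank_ℚ(R)=2; free=3−2=1
SNF(R) diag = [3, 9] → torsion [3, 9]

Answer: M ≅ ℤ^1 ⊕ ℤ/3 ⊕ ℤ/9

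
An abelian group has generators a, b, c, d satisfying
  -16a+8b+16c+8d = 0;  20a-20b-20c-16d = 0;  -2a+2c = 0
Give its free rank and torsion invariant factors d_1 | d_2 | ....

rank_ℚ(R)=3; free=4−3=1
SNF(R) diag = [2, 4, 8] → torsion [2, 4, 8]

Answer: M ≅ ℤ^1 ⊕ ℤ/2 ⊕ ℤ/4 ⊕ ℤ/8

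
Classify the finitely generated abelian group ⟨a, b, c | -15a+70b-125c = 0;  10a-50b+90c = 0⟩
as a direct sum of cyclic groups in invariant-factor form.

rank_ℚ(R)=2; free=3−2=1
SNF(R) diag = [5, 10] → torsion [5, 10]

Answer: M ≅ ℤ^1 ⊕ ℤ/5 ⊕ ℤ/10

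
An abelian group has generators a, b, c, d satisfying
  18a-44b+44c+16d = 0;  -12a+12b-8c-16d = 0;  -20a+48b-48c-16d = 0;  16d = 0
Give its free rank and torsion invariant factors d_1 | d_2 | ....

rank_ℚ(R)=4; free=4−4=0
SNF(R) diag = [2, 4, 8, 16] → torsion [2, 4, 8, 16]

Answer: M ≅ ℤ/2 ⊕ ℤ/4 ⊕ ℤ/8 ⊕ ℤ/16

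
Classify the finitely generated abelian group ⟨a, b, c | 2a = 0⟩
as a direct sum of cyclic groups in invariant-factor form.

rank_ℚ(R)=1; free=3−1=2
SNF(R) diag = [2] → torsion [2]

Answer: M ≅ ℤ^2 ⊕ ℤ/2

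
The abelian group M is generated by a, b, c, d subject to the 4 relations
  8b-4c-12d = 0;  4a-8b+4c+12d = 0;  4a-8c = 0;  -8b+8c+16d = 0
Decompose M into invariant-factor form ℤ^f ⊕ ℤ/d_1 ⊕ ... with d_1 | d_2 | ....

rank_ℚ(R)=4; free=4−4=0
SNF(R) diag = [4, 4, 8, 8] → torsion [4, 4, 8, 8]

Answer: M ≅ ℤ/4 ⊕ ℤ/4 ⊕ ℤ/8 ⊕ ℤ/8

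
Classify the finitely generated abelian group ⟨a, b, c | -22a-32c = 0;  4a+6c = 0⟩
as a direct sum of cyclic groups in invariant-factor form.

Answer: M ≅ ℤ^1 ⊕ ℤ/2 ⊕ ℤ/2

Derivation:
rank_ℚ(R)=2; free=3−2=1
SNF(R) diag = [2, 2] → torsion [2, 2]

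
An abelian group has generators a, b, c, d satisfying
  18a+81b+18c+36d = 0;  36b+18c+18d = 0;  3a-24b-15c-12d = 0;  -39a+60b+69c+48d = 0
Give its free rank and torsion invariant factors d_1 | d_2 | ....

Answer: M ≅ ℤ/3 ⊕ ℤ/9 ⊕ ℤ/18 ⊕ ℤ/18

Derivation:
rank_ℚ(R)=4; free=4−4=0
SNF(R) diag = [3, 9, 18, 18] → torsion [3, 9, 18, 18]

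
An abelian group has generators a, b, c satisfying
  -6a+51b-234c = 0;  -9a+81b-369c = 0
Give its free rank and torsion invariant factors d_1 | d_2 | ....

rank_ℚ(R)=2; free=3−2=1
SNF(R) diag = [3, 9] → torsion [3, 9]

Answer: M ≅ ℤ^1 ⊕ ℤ/3 ⊕ ℤ/9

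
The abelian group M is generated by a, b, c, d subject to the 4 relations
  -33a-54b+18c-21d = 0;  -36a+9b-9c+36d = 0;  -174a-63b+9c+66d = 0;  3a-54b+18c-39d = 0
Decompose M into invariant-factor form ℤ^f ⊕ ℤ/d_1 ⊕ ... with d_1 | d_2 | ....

Answer: M ≅ ℤ/3 ⊕ ℤ/9 ⊕ ℤ/18 ⊕ ℤ/18

Derivation:
rank_ℚ(R)=4; free=4−4=0
SNF(R) diag = [3, 9, 18, 18] → torsion [3, 9, 18, 18]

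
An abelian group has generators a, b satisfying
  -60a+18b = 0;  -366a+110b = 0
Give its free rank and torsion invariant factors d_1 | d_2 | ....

rank_ℚ(R)=2; free=2−2=0
SNF(R) diag = [2, 6] → torsion [2, 6]

Answer: M ≅ ℤ/2 ⊕ ℤ/6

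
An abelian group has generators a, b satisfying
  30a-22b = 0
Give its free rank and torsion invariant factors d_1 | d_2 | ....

Answer: M ≅ ℤ^1 ⊕ ℤ/2

Derivation:
rank_ℚ(R)=1; free=2−1=1
SNF(R) diag = [2] → torsion [2]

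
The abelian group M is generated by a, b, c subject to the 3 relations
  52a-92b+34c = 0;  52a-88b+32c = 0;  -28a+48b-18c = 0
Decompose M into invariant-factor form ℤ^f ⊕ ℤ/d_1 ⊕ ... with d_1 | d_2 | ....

rank_ℚ(R)=3; free=3−3=0
SNF(R) diag = [2, 4, 12] → torsion [2, 4, 12]

Answer: M ≅ ℤ/2 ⊕ ℤ/4 ⊕ ℤ/12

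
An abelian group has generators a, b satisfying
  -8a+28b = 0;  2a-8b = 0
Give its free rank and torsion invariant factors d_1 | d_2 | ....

rank_ℚ(R)=2; free=2−2=0
SNF(R) diag = [2, 4] → torsion [2, 4]

Answer: M ≅ ℤ/2 ⊕ ℤ/4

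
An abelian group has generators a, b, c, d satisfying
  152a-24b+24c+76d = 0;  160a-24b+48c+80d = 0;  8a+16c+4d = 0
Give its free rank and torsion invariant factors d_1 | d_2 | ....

rank_ℚ(R)=3; free=4−3=1
SNF(R) diag = [4, 8, 24] → torsion [4, 8, 24]

Answer: M ≅ ℤ^1 ⊕ ℤ/4 ⊕ ℤ/8 ⊕ ℤ/24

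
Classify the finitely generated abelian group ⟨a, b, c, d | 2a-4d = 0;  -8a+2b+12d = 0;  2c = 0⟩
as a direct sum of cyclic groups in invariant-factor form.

Answer: M ≅ ℤ^1 ⊕ ℤ/2 ⊕ ℤ/2 ⊕ ℤ/2

Derivation:
rank_ℚ(R)=3; free=4−3=1
SNF(R) diag = [2, 2, 2] → torsion [2, 2, 2]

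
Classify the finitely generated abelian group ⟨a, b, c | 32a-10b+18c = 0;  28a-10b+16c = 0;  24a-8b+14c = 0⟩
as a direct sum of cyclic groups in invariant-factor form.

Answer: M ≅ ℤ/2 ⊕ ℤ/2 ⊕ ℤ/4

Derivation:
rank_ℚ(R)=3; free=3−3=0
SNF(R) diag = [2, 2, 4] → torsion [2, 2, 4]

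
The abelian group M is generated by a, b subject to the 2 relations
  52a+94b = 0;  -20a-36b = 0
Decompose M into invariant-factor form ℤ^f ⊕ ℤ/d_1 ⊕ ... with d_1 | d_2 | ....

Answer: M ≅ ℤ/2 ⊕ ℤ/4

Derivation:
rank_ℚ(R)=2; free=2−2=0
SNF(R) diag = [2, 4] → torsion [2, 4]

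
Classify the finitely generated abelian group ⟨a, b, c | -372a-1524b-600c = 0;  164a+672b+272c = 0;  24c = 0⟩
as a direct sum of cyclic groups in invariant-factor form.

Answer: M ≅ ℤ/4 ⊕ ℤ/12 ⊕ ℤ/24

Derivation:
rank_ℚ(R)=3; free=3−3=0
SNF(R) diag = [4, 12, 24] → torsion [4, 12, 24]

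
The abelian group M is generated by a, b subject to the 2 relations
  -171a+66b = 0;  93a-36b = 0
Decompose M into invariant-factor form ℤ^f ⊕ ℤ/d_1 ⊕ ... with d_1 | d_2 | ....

Answer: M ≅ ℤ/3 ⊕ ℤ/6

Derivation:
rank_ℚ(R)=2; free=2−2=0
SNF(R) diag = [3, 6] → torsion [3, 6]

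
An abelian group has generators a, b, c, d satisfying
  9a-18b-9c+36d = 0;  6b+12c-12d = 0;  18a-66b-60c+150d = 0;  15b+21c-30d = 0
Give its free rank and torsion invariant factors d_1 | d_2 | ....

Answer: M ≅ ℤ/3 ⊕ ℤ/9 ⊕ ℤ/18 ⊕ ℤ/18

Derivation:
rank_ℚ(R)=4; free=4−4=0
SNF(R) diag = [3, 9, 18, 18] → torsion [3, 9, 18, 18]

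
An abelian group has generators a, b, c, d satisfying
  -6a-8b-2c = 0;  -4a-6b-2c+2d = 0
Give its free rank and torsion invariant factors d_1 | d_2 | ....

rank_ℚ(R)=2; free=4−2=2
SNF(R) diag = [2, 2] → torsion [2, 2]

Answer: M ≅ ℤ^2 ⊕ ℤ/2 ⊕ ℤ/2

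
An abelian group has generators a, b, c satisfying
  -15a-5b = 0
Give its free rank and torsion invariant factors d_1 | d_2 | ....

rank_ℚ(R)=1; free=3−1=2
SNF(R) diag = [5] → torsion [5]

Answer: M ≅ ℤ^2 ⊕ ℤ/5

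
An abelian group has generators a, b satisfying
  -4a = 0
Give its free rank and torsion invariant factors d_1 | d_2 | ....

rank_ℚ(R)=1; free=2−1=1
SNF(R) diag = [4] → torsion [4]

Answer: M ≅ ℤ^1 ⊕ ℤ/4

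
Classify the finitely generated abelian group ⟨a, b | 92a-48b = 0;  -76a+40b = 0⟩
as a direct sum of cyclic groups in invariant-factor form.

rank_ℚ(R)=2; free=2−2=0
SNF(R) diag = [4, 8] → torsion [4, 8]

Answer: M ≅ ℤ/4 ⊕ ℤ/8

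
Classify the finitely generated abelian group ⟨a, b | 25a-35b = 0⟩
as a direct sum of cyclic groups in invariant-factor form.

Answer: M ≅ ℤ^1 ⊕ ℤ/5

Derivation:
rank_ℚ(R)=1; free=2−1=1
SNF(R) diag = [5] → torsion [5]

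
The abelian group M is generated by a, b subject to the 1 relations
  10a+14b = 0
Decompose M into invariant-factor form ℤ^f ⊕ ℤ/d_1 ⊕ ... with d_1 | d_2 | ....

rank_ℚ(R)=1; free=2−1=1
SNF(R) diag = [2] → torsion [2]

Answer: M ≅ ℤ^1 ⊕ ℤ/2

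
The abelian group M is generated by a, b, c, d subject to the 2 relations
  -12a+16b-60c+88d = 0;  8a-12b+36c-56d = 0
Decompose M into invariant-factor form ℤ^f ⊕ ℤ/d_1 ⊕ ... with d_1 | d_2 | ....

rank_ℚ(R)=2; free=4−2=2
SNF(R) diag = [4, 4] → torsion [4, 4]

Answer: M ≅ ℤ^2 ⊕ ℤ/4 ⊕ ℤ/4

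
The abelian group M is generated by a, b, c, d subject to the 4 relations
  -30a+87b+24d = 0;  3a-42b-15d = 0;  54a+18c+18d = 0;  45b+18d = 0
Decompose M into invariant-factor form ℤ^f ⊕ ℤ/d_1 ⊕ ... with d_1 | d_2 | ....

rank_ℚ(R)=4; free=4−4=0
SNF(R) diag = [3, 9, 18, 36] → torsion [3, 9, 18, 36]

Answer: M ≅ ℤ/3 ⊕ ℤ/9 ⊕ ℤ/18 ⊕ ℤ/36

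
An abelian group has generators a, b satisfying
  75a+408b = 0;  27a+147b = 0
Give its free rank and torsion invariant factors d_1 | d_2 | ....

Answer: M ≅ ℤ/3 ⊕ ℤ/3

Derivation:
rank_ℚ(R)=2; free=2−2=0
SNF(R) diag = [3, 3] → torsion [3, 3]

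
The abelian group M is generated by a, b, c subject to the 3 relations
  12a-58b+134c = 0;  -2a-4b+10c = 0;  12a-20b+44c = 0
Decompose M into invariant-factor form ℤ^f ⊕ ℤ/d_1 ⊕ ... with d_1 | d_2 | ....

rank_ℚ(R)=3; free=3−3=0
SNF(R) diag = [2, 2, 4] → torsion [2, 2, 4]

Answer: M ≅ ℤ/2 ⊕ ℤ/2 ⊕ ℤ/4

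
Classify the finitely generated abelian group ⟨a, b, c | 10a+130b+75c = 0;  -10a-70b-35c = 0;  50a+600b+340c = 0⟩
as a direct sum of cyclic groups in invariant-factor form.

Answer: M ≅ ℤ/5 ⊕ ℤ/10 ⊕ ℤ/20

Derivation:
rank_ℚ(R)=3; free=3−3=0
SNF(R) diag = [5, 10, 20] → torsion [5, 10, 20]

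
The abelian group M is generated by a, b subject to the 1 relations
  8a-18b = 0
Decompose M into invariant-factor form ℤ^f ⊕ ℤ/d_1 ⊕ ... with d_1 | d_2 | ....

Answer: M ≅ ℤ^1 ⊕ ℤ/2

Derivation:
rank_ℚ(R)=1; free=2−1=1
SNF(R) diag = [2] → torsion [2]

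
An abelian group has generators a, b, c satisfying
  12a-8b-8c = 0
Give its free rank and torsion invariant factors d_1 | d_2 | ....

rank_ℚ(R)=1; free=3−1=2
SNF(R) diag = [4] → torsion [4]

Answer: M ≅ ℤ^2 ⊕ ℤ/4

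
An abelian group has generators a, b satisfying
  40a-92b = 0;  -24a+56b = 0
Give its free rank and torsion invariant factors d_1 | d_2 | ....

Answer: M ≅ ℤ/4 ⊕ ℤ/8

Derivation:
rank_ℚ(R)=2; free=2−2=0
SNF(R) diag = [4, 8] → torsion [4, 8]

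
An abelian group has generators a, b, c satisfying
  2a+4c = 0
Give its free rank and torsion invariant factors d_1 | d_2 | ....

rank_ℚ(R)=1; free=3−1=2
SNF(R) diag = [2] → torsion [2]

Answer: M ≅ ℤ^2 ⊕ ℤ/2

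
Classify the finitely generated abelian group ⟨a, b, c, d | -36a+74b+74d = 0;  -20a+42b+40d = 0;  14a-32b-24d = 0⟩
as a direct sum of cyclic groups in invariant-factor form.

rank_ℚ(R)=3; free=4−3=1
SNF(R) diag = [2, 2, 6] → torsion [2, 2, 6]

Answer: M ≅ ℤ^1 ⊕ ℤ/2 ⊕ ℤ/2 ⊕ ℤ/6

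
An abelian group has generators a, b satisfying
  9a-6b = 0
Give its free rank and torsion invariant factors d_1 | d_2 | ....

Answer: M ≅ ℤ^1 ⊕ ℤ/3

Derivation:
rank_ℚ(R)=1; free=2−1=1
SNF(R) diag = [3] → torsion [3]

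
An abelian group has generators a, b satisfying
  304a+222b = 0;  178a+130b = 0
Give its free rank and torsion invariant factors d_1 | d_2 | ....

Answer: M ≅ ℤ/2 ⊕ ℤ/2

Derivation:
rank_ℚ(R)=2; free=2−2=0
SNF(R) diag = [2, 2] → torsion [2, 2]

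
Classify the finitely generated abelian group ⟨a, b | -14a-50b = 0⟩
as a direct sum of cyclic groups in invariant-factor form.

Answer: M ≅ ℤ^1 ⊕ ℤ/2

Derivation:
rank_ℚ(R)=1; free=2−1=1
SNF(R) diag = [2] → torsion [2]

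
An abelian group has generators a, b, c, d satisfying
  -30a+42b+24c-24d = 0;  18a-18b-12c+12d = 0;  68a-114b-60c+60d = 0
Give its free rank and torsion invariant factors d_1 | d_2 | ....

rank_ℚ(R)=3; free=4−3=1
SNF(R) diag = [2, 6, 12] → torsion [2, 6, 12]

Answer: M ≅ ℤ^1 ⊕ ℤ/2 ⊕ ℤ/6 ⊕ ℤ/12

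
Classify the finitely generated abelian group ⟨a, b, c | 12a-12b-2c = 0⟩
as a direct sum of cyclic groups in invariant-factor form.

Answer: M ≅ ℤ^2 ⊕ ℤ/2

Derivation:
rank_ℚ(R)=1; free=3−1=2
SNF(R) diag = [2] → torsion [2]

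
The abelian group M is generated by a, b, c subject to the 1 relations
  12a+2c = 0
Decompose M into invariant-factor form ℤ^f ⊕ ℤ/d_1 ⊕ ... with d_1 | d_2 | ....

rank_ℚ(R)=1; free=3−1=2
SNF(R) diag = [2] → torsion [2]

Answer: M ≅ ℤ^2 ⊕ ℤ/2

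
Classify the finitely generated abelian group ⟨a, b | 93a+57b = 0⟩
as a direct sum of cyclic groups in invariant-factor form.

rank_ℚ(R)=1; free=2−1=1
SNF(R) diag = [3] → torsion [3]

Answer: M ≅ ℤ^1 ⊕ ℤ/3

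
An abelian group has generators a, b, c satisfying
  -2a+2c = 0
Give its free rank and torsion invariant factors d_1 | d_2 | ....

Answer: M ≅ ℤ^2 ⊕ ℤ/2

Derivation:
rank_ℚ(R)=1; free=3−1=2
SNF(R) diag = [2] → torsion [2]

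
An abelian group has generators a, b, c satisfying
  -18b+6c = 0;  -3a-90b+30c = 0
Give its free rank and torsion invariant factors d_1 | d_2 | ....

rank_ℚ(R)=2; free=3−2=1
SNF(R) diag = [3, 6] → torsion [3, 6]

Answer: M ≅ ℤ^1 ⊕ ℤ/3 ⊕ ℤ/6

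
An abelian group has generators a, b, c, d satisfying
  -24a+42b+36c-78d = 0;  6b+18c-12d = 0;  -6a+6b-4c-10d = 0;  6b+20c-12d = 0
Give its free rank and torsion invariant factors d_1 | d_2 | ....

rank_ℚ(R)=4; free=4−4=0
SNF(R) diag = [2, 2, 6, 6] → torsion [2, 2, 6, 6]

Answer: M ≅ ℤ/2 ⊕ ℤ/2 ⊕ ℤ/6 ⊕ ℤ/6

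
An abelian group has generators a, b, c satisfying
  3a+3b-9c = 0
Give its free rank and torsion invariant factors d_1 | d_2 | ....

rank_ℚ(R)=1; free=3−1=2
SNF(R) diag = [3] → torsion [3]

Answer: M ≅ ℤ^2 ⊕ ℤ/3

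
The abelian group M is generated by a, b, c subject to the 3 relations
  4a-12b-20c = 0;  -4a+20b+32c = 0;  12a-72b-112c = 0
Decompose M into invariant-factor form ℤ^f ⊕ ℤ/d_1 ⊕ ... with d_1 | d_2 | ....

Answer: M ≅ ℤ/4 ⊕ ℤ/4 ⊕ ℤ/4

Derivation:
rank_ℚ(R)=3; free=3−3=0
SNF(R) diag = [4, 4, 4] → torsion [4, 4, 4]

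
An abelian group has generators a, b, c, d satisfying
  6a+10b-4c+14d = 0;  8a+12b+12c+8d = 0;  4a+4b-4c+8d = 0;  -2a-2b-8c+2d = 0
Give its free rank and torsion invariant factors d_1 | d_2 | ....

rank_ℚ(R)=4; free=4−4=0
SNF(R) diag = [2, 4, 4, 4] → torsion [2, 4, 4, 4]

Answer: M ≅ ℤ/2 ⊕ ℤ/4 ⊕ ℤ/4 ⊕ ℤ/4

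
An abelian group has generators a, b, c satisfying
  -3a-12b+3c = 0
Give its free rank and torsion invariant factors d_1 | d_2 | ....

Answer: M ≅ ℤ^2 ⊕ ℤ/3

Derivation:
rank_ℚ(R)=1; free=3−1=2
SNF(R) diag = [3] → torsion [3]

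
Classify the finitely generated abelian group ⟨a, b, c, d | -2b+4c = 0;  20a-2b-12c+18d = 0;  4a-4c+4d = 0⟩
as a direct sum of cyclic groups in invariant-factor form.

Answer: M ≅ ℤ^1 ⊕ ℤ/2 ⊕ ℤ/2 ⊕ ℤ/4

Derivation:
rank_ℚ(R)=3; free=4−3=1
SNF(R) diag = [2, 2, 4] → torsion [2, 2, 4]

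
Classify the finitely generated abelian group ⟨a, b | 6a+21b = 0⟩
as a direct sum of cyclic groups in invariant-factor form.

Answer: M ≅ ℤ^1 ⊕ ℤ/3

Derivation:
rank_ℚ(R)=1; free=2−1=1
SNF(R) diag = [3] → torsion [3]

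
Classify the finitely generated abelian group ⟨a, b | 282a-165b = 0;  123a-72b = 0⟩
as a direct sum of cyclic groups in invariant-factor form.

Answer: M ≅ ℤ/3 ⊕ ℤ/3

Derivation:
rank_ℚ(R)=2; free=2−2=0
SNF(R) diag = [3, 3] → torsion [3, 3]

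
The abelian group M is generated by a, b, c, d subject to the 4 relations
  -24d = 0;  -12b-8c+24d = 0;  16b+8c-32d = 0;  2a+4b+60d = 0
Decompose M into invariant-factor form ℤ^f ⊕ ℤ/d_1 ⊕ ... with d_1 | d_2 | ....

rank_ℚ(R)=4; free=4−4=0
SNF(R) diag = [2, 4, 8, 24] → torsion [2, 4, 8, 24]

Answer: M ≅ ℤ/2 ⊕ ℤ/4 ⊕ ℤ/8 ⊕ ℤ/24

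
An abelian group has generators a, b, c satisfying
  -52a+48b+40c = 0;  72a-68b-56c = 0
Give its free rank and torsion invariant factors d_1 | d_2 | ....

rank_ℚ(R)=2; free=3−2=1
SNF(R) diag = [4, 4] → torsion [4, 4]

Answer: M ≅ ℤ^1 ⊕ ℤ/4 ⊕ ℤ/4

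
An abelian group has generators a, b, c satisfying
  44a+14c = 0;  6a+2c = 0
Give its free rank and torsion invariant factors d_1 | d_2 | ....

Answer: M ≅ ℤ^1 ⊕ ℤ/2 ⊕ ℤ/2

Derivation:
rank_ℚ(R)=2; free=3−2=1
SNF(R) diag = [2, 2] → torsion [2, 2]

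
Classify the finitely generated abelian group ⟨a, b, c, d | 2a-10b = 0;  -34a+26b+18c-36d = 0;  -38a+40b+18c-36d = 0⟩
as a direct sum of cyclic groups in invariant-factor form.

rank_ℚ(R)=3; free=4−3=1
SNF(R) diag = [2, 6, 18] → torsion [2, 6, 18]

Answer: M ≅ ℤ^1 ⊕ ℤ/2 ⊕ ℤ/6 ⊕ ℤ/18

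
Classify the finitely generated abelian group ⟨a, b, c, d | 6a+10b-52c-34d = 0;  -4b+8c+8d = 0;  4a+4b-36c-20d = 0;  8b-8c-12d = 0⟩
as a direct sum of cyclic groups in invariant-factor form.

rank_ℚ(R)=4; free=4−4=0
SNF(R) diag = [2, 4, 4, 4] → torsion [2, 4, 4, 4]

Answer: M ≅ ℤ/2 ⊕ ℤ/4 ⊕ ℤ/4 ⊕ ℤ/4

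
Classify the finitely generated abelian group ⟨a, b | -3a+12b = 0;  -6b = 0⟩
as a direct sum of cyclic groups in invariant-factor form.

Answer: M ≅ ℤ/3 ⊕ ℤ/6

Derivation:
rank_ℚ(R)=2; free=2−2=0
SNF(R) diag = [3, 6] → torsion [3, 6]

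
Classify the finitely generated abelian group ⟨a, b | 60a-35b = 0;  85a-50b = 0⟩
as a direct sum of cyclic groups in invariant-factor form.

Answer: M ≅ ℤ/5 ⊕ ℤ/5

Derivation:
rank_ℚ(R)=2; free=2−2=0
SNF(R) diag = [5, 5] → torsion [5, 5]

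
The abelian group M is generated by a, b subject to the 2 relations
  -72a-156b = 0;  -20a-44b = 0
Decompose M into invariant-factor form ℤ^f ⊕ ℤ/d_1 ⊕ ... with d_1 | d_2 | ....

Answer: M ≅ ℤ/4 ⊕ ℤ/12

Derivation:
rank_ℚ(R)=2; free=2−2=0
SNF(R) diag = [4, 12] → torsion [4, 12]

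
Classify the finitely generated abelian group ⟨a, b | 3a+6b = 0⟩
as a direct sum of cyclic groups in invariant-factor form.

Answer: M ≅ ℤ^1 ⊕ ℤ/3

Derivation:
rank_ℚ(R)=1; free=2−1=1
SNF(R) diag = [3] → torsion [3]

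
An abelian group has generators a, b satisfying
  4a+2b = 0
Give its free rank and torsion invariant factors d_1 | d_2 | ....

rank_ℚ(R)=1; free=2−1=1
SNF(R) diag = [2] → torsion [2]

Answer: M ≅ ℤ^1 ⊕ ℤ/2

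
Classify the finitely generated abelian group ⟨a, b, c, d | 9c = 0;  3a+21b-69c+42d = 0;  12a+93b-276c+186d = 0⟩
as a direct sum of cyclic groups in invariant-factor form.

rank_ℚ(R)=3; free=4−3=1
SNF(R) diag = [3, 9, 9] → torsion [3, 9, 9]

Answer: M ≅ ℤ^1 ⊕ ℤ/3 ⊕ ℤ/9 ⊕ ℤ/9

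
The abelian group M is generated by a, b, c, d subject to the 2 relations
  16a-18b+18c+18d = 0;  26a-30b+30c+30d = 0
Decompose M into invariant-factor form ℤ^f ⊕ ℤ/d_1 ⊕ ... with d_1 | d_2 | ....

Answer: M ≅ ℤ^2 ⊕ ℤ/2 ⊕ ℤ/6

Derivation:
rank_ℚ(R)=2; free=4−2=2
SNF(R) diag = [2, 6] → torsion [2, 6]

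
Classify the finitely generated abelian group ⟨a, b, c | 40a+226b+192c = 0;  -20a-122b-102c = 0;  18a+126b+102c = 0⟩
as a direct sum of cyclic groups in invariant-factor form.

Answer: M ≅ ℤ/2 ⊕ ℤ/6 ⊕ ℤ/18

Derivation:
rank_ℚ(R)=3; free=3−3=0
SNF(R) diag = [2, 6, 18] → torsion [2, 6, 18]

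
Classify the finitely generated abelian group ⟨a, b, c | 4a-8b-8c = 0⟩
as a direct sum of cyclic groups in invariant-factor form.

Answer: M ≅ ℤ^2 ⊕ ℤ/4

Derivation:
rank_ℚ(R)=1; free=3−1=2
SNF(R) diag = [4] → torsion [4]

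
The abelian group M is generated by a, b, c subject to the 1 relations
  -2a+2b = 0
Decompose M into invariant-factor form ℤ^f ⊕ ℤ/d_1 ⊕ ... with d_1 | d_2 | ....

Answer: M ≅ ℤ^2 ⊕ ℤ/2

Derivation:
rank_ℚ(R)=1; free=3−1=2
SNF(R) diag = [2] → torsion [2]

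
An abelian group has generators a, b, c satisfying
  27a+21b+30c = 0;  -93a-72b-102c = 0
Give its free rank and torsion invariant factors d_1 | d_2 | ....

Answer: M ≅ ℤ^1 ⊕ ℤ/3 ⊕ ℤ/3

Derivation:
rank_ℚ(R)=2; free=3−2=1
SNF(R) diag = [3, 3] → torsion [3, 3]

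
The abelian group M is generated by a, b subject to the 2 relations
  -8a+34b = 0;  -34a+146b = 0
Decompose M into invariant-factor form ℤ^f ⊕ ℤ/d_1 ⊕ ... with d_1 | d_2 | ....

Answer: M ≅ ℤ/2 ⊕ ℤ/6

Derivation:
rank_ℚ(R)=2; free=2−2=0
SNF(R) diag = [2, 6] → torsion [2, 6]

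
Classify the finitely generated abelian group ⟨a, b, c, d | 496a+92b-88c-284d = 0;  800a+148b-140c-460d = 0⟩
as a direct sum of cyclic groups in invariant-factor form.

Answer: M ≅ ℤ^2 ⊕ ℤ/4 ⊕ ℤ/12

Derivation:
rank_ℚ(R)=2; free=4−2=2
SNF(R) diag = [4, 12] → torsion [4, 12]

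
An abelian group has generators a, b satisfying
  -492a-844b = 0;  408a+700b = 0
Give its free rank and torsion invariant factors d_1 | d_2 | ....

Answer: M ≅ ℤ/4 ⊕ ℤ/12

Derivation:
rank_ℚ(R)=2; free=2−2=0
SNF(R) diag = [4, 12] → torsion [4, 12]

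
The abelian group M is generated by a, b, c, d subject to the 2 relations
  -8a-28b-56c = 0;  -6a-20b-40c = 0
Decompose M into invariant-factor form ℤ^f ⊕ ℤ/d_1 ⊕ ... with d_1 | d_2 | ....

rank_ℚ(R)=2; free=4−2=2
SNF(R) diag = [2, 4] → torsion [2, 4]

Answer: M ≅ ℤ^2 ⊕ ℤ/2 ⊕ ℤ/4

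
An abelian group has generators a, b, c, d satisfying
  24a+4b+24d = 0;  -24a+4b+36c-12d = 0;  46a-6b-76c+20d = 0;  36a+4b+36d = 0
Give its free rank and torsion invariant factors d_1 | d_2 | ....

rank_ℚ(R)=4; free=4−4=0
SNF(R) diag = [2, 4, 12, 12] → torsion [2, 4, 12, 12]

Answer: M ≅ ℤ/2 ⊕ ℤ/4 ⊕ ℤ/12 ⊕ ℤ/12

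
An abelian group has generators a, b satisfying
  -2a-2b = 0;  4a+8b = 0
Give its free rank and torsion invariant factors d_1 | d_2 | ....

Answer: M ≅ ℤ/2 ⊕ ℤ/4

Derivation:
rank_ℚ(R)=2; free=2−2=0
SNF(R) diag = [2, 4] → torsion [2, 4]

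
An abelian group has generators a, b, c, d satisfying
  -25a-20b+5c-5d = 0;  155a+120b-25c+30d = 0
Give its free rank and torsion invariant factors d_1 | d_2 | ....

rank_ℚ(R)=2; free=4−2=2
SNF(R) diag = [5, 5] → torsion [5, 5]

Answer: M ≅ ℤ^2 ⊕ ℤ/5 ⊕ ℤ/5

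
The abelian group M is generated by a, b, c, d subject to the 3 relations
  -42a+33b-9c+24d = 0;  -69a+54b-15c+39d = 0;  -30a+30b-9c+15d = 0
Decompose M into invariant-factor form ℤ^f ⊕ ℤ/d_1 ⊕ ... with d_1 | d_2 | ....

rank_ℚ(R)=3; free=4−3=1
SNF(R) diag = [3, 3, 3] → torsion [3, 3, 3]

Answer: M ≅ ℤ^1 ⊕ ℤ/3 ⊕ ℤ/3 ⊕ ℤ/3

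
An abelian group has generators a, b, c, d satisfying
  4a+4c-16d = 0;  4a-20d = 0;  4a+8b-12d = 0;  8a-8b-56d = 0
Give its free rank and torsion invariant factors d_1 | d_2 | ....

Answer: M ≅ ℤ/4 ⊕ ℤ/4 ⊕ ℤ/8 ⊕ ℤ/8

Derivation:
rank_ℚ(R)=4; free=4−4=0
SNF(R) diag = [4, 4, 8, 8] → torsion [4, 4, 8, 8]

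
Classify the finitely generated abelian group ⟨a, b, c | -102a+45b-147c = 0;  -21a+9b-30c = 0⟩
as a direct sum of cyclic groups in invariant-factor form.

Answer: M ≅ ℤ^1 ⊕ ℤ/3 ⊕ ℤ/9

Derivation:
rank_ℚ(R)=2; free=3−2=1
SNF(R) diag = [3, 9] → torsion [3, 9]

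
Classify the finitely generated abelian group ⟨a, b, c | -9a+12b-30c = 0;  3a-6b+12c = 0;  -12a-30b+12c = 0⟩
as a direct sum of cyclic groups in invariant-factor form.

Answer: M ≅ ℤ/3 ⊕ ℤ/6 ⊕ ℤ/6

Derivation:
rank_ℚ(R)=3; free=3−3=0
SNF(R) diag = [3, 6, 6] → torsion [3, 6, 6]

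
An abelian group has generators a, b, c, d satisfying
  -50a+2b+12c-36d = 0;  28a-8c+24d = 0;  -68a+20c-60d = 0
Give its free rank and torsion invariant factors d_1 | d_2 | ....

Answer: M ≅ ℤ^1 ⊕ ℤ/2 ⊕ ℤ/4 ⊕ ℤ/4

Derivation:
rank_ℚ(R)=3; free=4−3=1
SNF(R) diag = [2, 4, 4] → torsion [2, 4, 4]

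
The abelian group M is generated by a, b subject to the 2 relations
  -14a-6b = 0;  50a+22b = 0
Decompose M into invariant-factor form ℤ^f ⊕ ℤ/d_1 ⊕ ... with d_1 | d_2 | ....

rank_ℚ(R)=2; free=2−2=0
SNF(R) diag = [2, 4] → torsion [2, 4]

Answer: M ≅ ℤ/2 ⊕ ℤ/4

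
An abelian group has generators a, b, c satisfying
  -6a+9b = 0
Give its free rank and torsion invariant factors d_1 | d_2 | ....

rank_ℚ(R)=1; free=3−1=2
SNF(R) diag = [3] → torsion [3]

Answer: M ≅ ℤ^2 ⊕ ℤ/3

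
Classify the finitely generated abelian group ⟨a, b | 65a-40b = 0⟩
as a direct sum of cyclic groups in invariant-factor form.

Answer: M ≅ ℤ^1 ⊕ ℤ/5

Derivation:
rank_ℚ(R)=1; free=2−1=1
SNF(R) diag = [5] → torsion [5]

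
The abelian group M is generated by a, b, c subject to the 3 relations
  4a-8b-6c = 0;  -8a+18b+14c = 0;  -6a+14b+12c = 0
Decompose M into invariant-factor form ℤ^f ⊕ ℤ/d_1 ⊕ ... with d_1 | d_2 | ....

Answer: M ≅ ℤ/2 ⊕ ℤ/2 ⊕ ℤ/2

Derivation:
rank_ℚ(R)=3; free=3−3=0
SNF(R) diag = [2, 2, 2] → torsion [2, 2, 2]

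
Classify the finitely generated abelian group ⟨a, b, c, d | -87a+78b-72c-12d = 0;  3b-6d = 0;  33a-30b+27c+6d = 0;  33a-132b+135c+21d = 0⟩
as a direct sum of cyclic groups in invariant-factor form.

Answer: M ≅ ℤ/3 ⊕ ℤ/3 ⊕ ℤ/9 ⊕ ℤ/27

Derivation:
rank_ℚ(R)=4; free=4−4=0
SNF(R) diag = [3, 3, 9, 27] → torsion [3, 3, 9, 27]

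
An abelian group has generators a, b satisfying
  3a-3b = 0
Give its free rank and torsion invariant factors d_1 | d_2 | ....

Answer: M ≅ ℤ^1 ⊕ ℤ/3

Derivation:
rank_ℚ(R)=1; free=2−1=1
SNF(R) diag = [3] → torsion [3]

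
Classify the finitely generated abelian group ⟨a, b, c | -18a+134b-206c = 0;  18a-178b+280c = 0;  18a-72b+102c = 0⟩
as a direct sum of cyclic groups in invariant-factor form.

rank_ℚ(R)=3; free=3−3=0
SNF(R) diag = [2, 6, 18] → torsion [2, 6, 18]

Answer: M ≅ ℤ/2 ⊕ ℤ/6 ⊕ ℤ/18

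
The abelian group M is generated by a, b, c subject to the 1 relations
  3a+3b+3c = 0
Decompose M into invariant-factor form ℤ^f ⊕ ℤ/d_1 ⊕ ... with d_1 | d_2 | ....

Answer: M ≅ ℤ^2 ⊕ ℤ/3

Derivation:
rank_ℚ(R)=1; free=3−1=2
SNF(R) diag = [3] → torsion [3]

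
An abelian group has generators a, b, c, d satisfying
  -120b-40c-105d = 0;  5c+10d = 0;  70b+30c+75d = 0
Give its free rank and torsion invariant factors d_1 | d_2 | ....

Answer: M ≅ ℤ^1 ⊕ ℤ/5 ⊕ ℤ/5 ⊕ ℤ/10

Derivation:
rank_ℚ(R)=3; free=4−3=1
SNF(R) diag = [5, 5, 10] → torsion [5, 5, 10]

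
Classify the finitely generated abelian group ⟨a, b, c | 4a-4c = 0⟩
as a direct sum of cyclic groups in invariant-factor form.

Answer: M ≅ ℤ^2 ⊕ ℤ/4

Derivation:
rank_ℚ(R)=1; free=3−1=2
SNF(R) diag = [4] → torsion [4]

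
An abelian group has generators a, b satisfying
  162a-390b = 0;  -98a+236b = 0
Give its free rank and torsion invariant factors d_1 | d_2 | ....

Answer: M ≅ ℤ/2 ⊕ ℤ/6

Derivation:
rank_ℚ(R)=2; free=2−2=0
SNF(R) diag = [2, 6] → torsion [2, 6]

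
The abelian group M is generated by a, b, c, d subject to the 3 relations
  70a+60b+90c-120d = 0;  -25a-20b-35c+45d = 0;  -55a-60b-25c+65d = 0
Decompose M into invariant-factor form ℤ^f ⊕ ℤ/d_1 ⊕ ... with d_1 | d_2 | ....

Answer: M ≅ ℤ^1 ⊕ ℤ/5 ⊕ ℤ/10 ⊕ ℤ/20

Derivation:
rank_ℚ(R)=3; free=4−3=1
SNF(R) diag = [5, 10, 20] → torsion [5, 10, 20]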